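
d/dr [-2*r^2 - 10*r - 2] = -4*r - 10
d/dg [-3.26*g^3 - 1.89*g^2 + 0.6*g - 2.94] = -9.78*g^2 - 3.78*g + 0.6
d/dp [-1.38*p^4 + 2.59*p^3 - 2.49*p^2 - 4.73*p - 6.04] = -5.52*p^3 + 7.77*p^2 - 4.98*p - 4.73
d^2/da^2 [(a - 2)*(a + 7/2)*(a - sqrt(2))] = 6*a - 2*sqrt(2) + 3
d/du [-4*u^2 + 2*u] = 2 - 8*u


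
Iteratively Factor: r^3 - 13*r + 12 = (r + 4)*(r^2 - 4*r + 3) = (r - 3)*(r + 4)*(r - 1)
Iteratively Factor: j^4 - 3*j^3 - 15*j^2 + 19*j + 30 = (j + 1)*(j^3 - 4*j^2 - 11*j + 30) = (j + 1)*(j + 3)*(j^2 - 7*j + 10) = (j - 5)*(j + 1)*(j + 3)*(j - 2)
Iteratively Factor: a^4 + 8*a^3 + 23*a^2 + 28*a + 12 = (a + 2)*(a^3 + 6*a^2 + 11*a + 6) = (a + 2)*(a + 3)*(a^2 + 3*a + 2) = (a + 1)*(a + 2)*(a + 3)*(a + 2)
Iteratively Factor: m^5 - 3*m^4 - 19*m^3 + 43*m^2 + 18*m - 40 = (m + 4)*(m^4 - 7*m^3 + 9*m^2 + 7*m - 10) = (m - 5)*(m + 4)*(m^3 - 2*m^2 - m + 2) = (m - 5)*(m - 1)*(m + 4)*(m^2 - m - 2) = (m - 5)*(m - 2)*(m - 1)*(m + 4)*(m + 1)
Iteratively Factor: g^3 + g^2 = (g)*(g^2 + g) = g^2*(g + 1)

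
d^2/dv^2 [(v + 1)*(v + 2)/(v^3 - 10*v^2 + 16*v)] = 2*(v^6 + 9*v^5 - 126*v^4 + 252*v^3 + 696*v^2 - 960*v + 512)/(v^3*(v^6 - 30*v^5 + 348*v^4 - 1960*v^3 + 5568*v^2 - 7680*v + 4096))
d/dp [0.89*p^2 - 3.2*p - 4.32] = 1.78*p - 3.2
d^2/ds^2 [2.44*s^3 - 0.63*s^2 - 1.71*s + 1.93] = 14.64*s - 1.26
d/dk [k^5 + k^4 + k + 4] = 5*k^4 + 4*k^3 + 1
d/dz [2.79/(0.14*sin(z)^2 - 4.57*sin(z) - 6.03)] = (12.7503 - 0.7812*sin(z))*cos(z)/(-0.14*sin(z)^2 + 4.57*sin(z) + 6.03)^2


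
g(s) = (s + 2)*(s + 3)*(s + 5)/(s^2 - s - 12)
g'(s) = (1 - 2*s)*(s + 2)*(s + 3)*(s + 5)/(s^2 - s - 12)^2 + (s + 2)*(s + 3)/(s^2 - s - 12) + (s + 2)*(s + 5)/(s^2 - s - 12) + (s + 3)*(s + 5)/(s^2 - s - 12)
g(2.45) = -21.39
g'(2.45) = -21.48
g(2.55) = -23.69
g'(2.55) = -24.68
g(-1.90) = -0.05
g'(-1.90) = -0.55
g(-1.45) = -0.36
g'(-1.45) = -0.82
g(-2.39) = 0.16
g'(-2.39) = -0.32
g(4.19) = 299.40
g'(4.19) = -1494.84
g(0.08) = -2.70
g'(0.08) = -2.51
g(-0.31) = -1.84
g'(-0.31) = -1.91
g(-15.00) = -6.84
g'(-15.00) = 0.85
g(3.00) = -40.00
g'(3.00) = -53.00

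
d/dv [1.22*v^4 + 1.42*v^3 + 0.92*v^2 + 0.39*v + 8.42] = 4.88*v^3 + 4.26*v^2 + 1.84*v + 0.39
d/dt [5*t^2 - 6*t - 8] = 10*t - 6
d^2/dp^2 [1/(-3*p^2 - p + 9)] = 2*(9*p^2 + 3*p - (6*p + 1)^2 - 27)/(3*p^2 + p - 9)^3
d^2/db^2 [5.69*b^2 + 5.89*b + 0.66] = 11.3800000000000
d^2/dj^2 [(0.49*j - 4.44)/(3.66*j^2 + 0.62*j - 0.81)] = ((31.8932 - 10.7604*j)*(3.66*j^2 + 0.62*j - 0.81) + (0.49*j - 4.44)*(7.32*j + 0.62)*(14.64*j + 1.24))/(3.66*j^2 + 0.62*j - 0.81)^3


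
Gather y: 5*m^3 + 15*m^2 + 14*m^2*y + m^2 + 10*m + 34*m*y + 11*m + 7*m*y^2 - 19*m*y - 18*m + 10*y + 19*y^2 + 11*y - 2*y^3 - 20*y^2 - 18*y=5*m^3 + 16*m^2 + 3*m - 2*y^3 + y^2*(7*m - 1) + y*(14*m^2 + 15*m + 3)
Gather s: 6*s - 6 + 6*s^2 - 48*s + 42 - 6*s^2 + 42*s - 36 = 0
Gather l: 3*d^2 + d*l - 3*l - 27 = 3*d^2 + l*(d - 3) - 27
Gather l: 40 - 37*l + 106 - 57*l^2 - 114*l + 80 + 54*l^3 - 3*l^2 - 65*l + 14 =54*l^3 - 60*l^2 - 216*l + 240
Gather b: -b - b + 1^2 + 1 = 2 - 2*b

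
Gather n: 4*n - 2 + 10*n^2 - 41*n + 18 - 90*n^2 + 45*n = -80*n^2 + 8*n + 16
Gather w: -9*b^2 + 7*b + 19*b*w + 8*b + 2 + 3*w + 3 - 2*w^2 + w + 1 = -9*b^2 + 15*b - 2*w^2 + w*(19*b + 4) + 6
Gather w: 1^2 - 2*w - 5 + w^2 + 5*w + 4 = w^2 + 3*w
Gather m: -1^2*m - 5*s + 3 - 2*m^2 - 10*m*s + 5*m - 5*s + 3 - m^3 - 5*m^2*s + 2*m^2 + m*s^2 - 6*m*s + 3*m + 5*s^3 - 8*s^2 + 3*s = -m^3 - 5*m^2*s + m*(s^2 - 16*s + 7) + 5*s^3 - 8*s^2 - 7*s + 6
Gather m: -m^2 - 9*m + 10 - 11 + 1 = -m^2 - 9*m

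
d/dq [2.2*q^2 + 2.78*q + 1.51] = 4.4*q + 2.78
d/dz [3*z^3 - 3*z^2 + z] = 9*z^2 - 6*z + 1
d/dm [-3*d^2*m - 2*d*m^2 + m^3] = -3*d^2 - 4*d*m + 3*m^2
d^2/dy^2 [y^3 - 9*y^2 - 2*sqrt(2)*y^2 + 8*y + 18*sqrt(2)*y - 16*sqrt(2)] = 6*y - 18 - 4*sqrt(2)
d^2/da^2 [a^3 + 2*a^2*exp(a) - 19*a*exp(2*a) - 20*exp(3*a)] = 2*a^2*exp(a) - 76*a*exp(2*a) + 8*a*exp(a) + 6*a - 180*exp(3*a) - 76*exp(2*a) + 4*exp(a)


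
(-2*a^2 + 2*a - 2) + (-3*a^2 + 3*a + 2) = -5*a^2 + 5*a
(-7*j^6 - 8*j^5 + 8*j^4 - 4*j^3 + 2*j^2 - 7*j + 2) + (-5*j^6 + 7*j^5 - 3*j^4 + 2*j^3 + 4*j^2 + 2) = -12*j^6 - j^5 + 5*j^4 - 2*j^3 + 6*j^2 - 7*j + 4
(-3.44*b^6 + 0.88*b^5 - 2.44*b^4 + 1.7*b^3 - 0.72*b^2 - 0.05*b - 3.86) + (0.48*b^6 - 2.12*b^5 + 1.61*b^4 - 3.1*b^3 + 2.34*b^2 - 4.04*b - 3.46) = -2.96*b^6 - 1.24*b^5 - 0.83*b^4 - 1.4*b^3 + 1.62*b^2 - 4.09*b - 7.32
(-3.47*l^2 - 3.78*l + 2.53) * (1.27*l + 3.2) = -4.4069*l^3 - 15.9046*l^2 - 8.8829*l + 8.096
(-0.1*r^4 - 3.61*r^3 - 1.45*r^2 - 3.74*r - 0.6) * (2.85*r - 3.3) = -0.285*r^5 - 9.9585*r^4 + 7.7805*r^3 - 5.874*r^2 + 10.632*r + 1.98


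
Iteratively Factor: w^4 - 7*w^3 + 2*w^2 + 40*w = (w)*(w^3 - 7*w^2 + 2*w + 40) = w*(w + 2)*(w^2 - 9*w + 20) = w*(w - 4)*(w + 2)*(w - 5)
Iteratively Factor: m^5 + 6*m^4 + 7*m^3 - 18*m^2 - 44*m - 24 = (m + 2)*(m^4 + 4*m^3 - m^2 - 16*m - 12) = (m - 2)*(m + 2)*(m^3 + 6*m^2 + 11*m + 6) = (m - 2)*(m + 2)*(m + 3)*(m^2 + 3*m + 2) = (m - 2)*(m + 1)*(m + 2)*(m + 3)*(m + 2)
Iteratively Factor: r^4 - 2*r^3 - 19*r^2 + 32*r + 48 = (r - 4)*(r^3 + 2*r^2 - 11*r - 12) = (r - 4)*(r - 3)*(r^2 + 5*r + 4) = (r - 4)*(r - 3)*(r + 1)*(r + 4)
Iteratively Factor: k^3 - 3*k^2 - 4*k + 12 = (k - 2)*(k^2 - k - 6) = (k - 2)*(k + 2)*(k - 3)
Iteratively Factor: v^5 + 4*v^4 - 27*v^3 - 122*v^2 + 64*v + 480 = (v + 4)*(v^4 - 27*v^2 - 14*v + 120) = (v - 2)*(v + 4)*(v^3 + 2*v^2 - 23*v - 60) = (v - 2)*(v + 4)^2*(v^2 - 2*v - 15) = (v - 5)*(v - 2)*(v + 4)^2*(v + 3)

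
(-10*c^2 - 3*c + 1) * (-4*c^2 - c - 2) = 40*c^4 + 22*c^3 + 19*c^2 + 5*c - 2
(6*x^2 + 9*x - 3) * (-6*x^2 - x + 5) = -36*x^4 - 60*x^3 + 39*x^2 + 48*x - 15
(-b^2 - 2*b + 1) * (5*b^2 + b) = -5*b^4 - 11*b^3 + 3*b^2 + b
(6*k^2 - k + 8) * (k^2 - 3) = 6*k^4 - k^3 - 10*k^2 + 3*k - 24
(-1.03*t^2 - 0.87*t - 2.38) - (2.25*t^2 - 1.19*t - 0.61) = -3.28*t^2 + 0.32*t - 1.77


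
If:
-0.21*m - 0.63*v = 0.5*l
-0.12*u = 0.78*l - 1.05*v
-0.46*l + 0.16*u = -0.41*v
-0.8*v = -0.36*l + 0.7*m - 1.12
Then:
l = -0.36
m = 1.76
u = -0.27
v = -0.30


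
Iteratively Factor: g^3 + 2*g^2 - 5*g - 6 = (g + 3)*(g^2 - g - 2) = (g - 2)*(g + 3)*(g + 1)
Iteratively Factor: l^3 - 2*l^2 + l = (l - 1)*(l^2 - l) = (l - 1)^2*(l)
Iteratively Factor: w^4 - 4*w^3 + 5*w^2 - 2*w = (w)*(w^3 - 4*w^2 + 5*w - 2) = w*(w - 1)*(w^2 - 3*w + 2) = w*(w - 2)*(w - 1)*(w - 1)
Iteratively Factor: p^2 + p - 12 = (p + 4)*(p - 3)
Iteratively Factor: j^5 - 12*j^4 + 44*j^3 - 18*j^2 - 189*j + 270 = (j - 3)*(j^4 - 9*j^3 + 17*j^2 + 33*j - 90) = (j - 3)^2*(j^3 - 6*j^2 - j + 30) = (j - 5)*(j - 3)^2*(j^2 - j - 6) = (j - 5)*(j - 3)^3*(j + 2)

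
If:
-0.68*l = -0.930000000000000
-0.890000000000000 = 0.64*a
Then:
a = -1.39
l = 1.37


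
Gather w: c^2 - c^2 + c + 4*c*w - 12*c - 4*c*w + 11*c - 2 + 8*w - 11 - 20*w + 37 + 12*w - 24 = 0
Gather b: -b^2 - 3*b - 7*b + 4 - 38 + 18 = -b^2 - 10*b - 16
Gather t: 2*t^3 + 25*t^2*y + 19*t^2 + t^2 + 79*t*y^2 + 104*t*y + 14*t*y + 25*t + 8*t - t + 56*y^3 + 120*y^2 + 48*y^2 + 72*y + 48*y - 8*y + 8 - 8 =2*t^3 + t^2*(25*y + 20) + t*(79*y^2 + 118*y + 32) + 56*y^3 + 168*y^2 + 112*y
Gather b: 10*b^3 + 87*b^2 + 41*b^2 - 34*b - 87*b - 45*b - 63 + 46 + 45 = 10*b^3 + 128*b^2 - 166*b + 28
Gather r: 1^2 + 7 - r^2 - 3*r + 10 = -r^2 - 3*r + 18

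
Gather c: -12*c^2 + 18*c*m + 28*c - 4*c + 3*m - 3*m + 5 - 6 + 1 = -12*c^2 + c*(18*m + 24)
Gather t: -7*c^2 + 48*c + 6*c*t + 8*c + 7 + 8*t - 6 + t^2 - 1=-7*c^2 + 56*c + t^2 + t*(6*c + 8)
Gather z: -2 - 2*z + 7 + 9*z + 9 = 7*z + 14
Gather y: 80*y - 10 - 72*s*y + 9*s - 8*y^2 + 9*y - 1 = 9*s - 8*y^2 + y*(89 - 72*s) - 11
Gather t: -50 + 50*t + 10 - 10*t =40*t - 40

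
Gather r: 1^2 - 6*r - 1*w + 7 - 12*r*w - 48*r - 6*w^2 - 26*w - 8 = r*(-12*w - 54) - 6*w^2 - 27*w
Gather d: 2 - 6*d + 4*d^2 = 4*d^2 - 6*d + 2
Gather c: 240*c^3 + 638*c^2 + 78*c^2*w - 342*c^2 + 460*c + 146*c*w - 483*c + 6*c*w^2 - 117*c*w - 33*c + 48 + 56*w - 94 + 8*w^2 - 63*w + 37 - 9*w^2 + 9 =240*c^3 + c^2*(78*w + 296) + c*(6*w^2 + 29*w - 56) - w^2 - 7*w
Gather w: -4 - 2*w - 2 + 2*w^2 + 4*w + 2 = 2*w^2 + 2*w - 4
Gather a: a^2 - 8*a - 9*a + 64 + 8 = a^2 - 17*a + 72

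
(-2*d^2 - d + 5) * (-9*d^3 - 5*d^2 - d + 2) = 18*d^5 + 19*d^4 - 38*d^3 - 28*d^2 - 7*d + 10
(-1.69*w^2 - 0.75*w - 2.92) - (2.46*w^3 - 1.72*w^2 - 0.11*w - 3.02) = -2.46*w^3 + 0.03*w^2 - 0.64*w + 0.1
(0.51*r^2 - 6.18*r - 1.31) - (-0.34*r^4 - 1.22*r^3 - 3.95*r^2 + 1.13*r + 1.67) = 0.34*r^4 + 1.22*r^3 + 4.46*r^2 - 7.31*r - 2.98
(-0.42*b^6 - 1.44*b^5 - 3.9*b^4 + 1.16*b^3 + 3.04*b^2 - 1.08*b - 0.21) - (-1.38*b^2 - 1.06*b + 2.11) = -0.42*b^6 - 1.44*b^5 - 3.9*b^4 + 1.16*b^3 + 4.42*b^2 - 0.02*b - 2.32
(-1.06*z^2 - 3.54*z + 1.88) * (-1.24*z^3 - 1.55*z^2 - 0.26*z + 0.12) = 1.3144*z^5 + 6.0326*z^4 + 3.4314*z^3 - 2.1208*z^2 - 0.9136*z + 0.2256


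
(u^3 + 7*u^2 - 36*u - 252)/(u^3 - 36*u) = (u + 7)/u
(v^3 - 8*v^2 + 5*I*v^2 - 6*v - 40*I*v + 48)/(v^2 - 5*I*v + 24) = (v^2 + 2*v*(-4 + I) - 16*I)/(v - 8*I)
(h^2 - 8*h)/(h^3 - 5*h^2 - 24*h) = 1/(h + 3)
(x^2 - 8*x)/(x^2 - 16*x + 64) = x/(x - 8)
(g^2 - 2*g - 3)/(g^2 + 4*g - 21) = (g + 1)/(g + 7)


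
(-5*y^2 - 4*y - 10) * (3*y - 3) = -15*y^3 + 3*y^2 - 18*y + 30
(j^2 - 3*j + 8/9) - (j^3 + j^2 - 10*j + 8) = -j^3 + 7*j - 64/9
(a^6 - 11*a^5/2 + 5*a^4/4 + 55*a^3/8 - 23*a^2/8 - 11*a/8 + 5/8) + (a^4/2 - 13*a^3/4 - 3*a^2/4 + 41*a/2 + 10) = a^6 - 11*a^5/2 + 7*a^4/4 + 29*a^3/8 - 29*a^2/8 + 153*a/8 + 85/8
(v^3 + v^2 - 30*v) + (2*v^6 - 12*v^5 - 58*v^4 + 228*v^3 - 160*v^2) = 2*v^6 - 12*v^5 - 58*v^4 + 229*v^3 - 159*v^2 - 30*v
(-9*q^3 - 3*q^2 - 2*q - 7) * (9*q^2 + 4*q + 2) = -81*q^5 - 63*q^4 - 48*q^3 - 77*q^2 - 32*q - 14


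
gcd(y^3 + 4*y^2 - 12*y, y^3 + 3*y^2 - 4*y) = y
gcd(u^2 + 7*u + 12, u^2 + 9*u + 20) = u + 4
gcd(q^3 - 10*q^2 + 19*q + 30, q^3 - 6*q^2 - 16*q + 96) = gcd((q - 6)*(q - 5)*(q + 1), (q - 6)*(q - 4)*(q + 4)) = q - 6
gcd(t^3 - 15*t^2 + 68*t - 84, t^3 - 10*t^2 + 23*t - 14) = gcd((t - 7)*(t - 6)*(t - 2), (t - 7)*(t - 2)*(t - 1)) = t^2 - 9*t + 14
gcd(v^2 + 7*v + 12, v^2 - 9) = v + 3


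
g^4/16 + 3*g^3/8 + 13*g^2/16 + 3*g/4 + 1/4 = (g/4 + 1/4)*(g/4 + 1/2)*(g + 1)*(g + 2)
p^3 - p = p*(p - 1)*(p + 1)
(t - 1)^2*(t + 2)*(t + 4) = t^4 + 4*t^3 - 3*t^2 - 10*t + 8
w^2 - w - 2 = (w - 2)*(w + 1)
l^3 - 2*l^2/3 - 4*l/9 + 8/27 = (l - 2/3)^2*(l + 2/3)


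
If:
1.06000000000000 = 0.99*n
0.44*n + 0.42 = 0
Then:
No Solution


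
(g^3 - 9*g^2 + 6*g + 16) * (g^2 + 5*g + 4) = g^5 - 4*g^4 - 35*g^3 + 10*g^2 + 104*g + 64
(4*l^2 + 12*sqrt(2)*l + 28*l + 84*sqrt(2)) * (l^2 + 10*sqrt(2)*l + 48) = 4*l^4 + 28*l^3 + 52*sqrt(2)*l^3 + 432*l^2 + 364*sqrt(2)*l^2 + 576*sqrt(2)*l + 3024*l + 4032*sqrt(2)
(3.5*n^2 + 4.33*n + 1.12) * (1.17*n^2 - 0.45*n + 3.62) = 4.095*n^4 + 3.4911*n^3 + 12.0319*n^2 + 15.1706*n + 4.0544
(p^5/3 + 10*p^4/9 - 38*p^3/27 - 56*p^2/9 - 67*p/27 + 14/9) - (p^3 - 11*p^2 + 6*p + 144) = p^5/3 + 10*p^4/9 - 65*p^3/27 + 43*p^2/9 - 229*p/27 - 1282/9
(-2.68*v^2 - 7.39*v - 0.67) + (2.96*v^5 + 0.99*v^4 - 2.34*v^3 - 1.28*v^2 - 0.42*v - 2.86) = 2.96*v^5 + 0.99*v^4 - 2.34*v^3 - 3.96*v^2 - 7.81*v - 3.53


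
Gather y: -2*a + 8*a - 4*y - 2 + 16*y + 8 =6*a + 12*y + 6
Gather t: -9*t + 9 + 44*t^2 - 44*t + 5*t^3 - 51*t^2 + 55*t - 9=5*t^3 - 7*t^2 + 2*t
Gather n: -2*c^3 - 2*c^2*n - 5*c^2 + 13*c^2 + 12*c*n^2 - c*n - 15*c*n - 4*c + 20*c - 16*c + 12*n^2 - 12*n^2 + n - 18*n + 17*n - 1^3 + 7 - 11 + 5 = -2*c^3 + 8*c^2 + 12*c*n^2 + n*(-2*c^2 - 16*c)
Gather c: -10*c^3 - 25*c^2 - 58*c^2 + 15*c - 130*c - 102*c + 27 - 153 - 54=-10*c^3 - 83*c^2 - 217*c - 180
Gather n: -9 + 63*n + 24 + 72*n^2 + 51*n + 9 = 72*n^2 + 114*n + 24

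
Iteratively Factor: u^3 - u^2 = (u)*(u^2 - u) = u^2*(u - 1)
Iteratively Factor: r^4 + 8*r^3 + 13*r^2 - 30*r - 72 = (r + 4)*(r^3 + 4*r^2 - 3*r - 18) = (r + 3)*(r + 4)*(r^2 + r - 6) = (r + 3)^2*(r + 4)*(r - 2)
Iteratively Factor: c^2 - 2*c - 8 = (c - 4)*(c + 2)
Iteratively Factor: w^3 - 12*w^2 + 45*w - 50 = (w - 5)*(w^2 - 7*w + 10) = (w - 5)*(w - 2)*(w - 5)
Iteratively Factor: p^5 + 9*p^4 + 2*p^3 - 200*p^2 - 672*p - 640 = (p + 4)*(p^4 + 5*p^3 - 18*p^2 - 128*p - 160) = (p + 2)*(p + 4)*(p^3 + 3*p^2 - 24*p - 80) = (p + 2)*(p + 4)^2*(p^2 - p - 20) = (p + 2)*(p + 4)^3*(p - 5)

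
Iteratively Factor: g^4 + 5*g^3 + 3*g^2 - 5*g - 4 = (g - 1)*(g^3 + 6*g^2 + 9*g + 4) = (g - 1)*(g + 1)*(g^2 + 5*g + 4) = (g - 1)*(g + 1)^2*(g + 4)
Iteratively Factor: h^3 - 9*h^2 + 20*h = (h - 4)*(h^2 - 5*h) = (h - 5)*(h - 4)*(h)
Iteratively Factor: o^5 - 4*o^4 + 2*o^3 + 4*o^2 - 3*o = (o)*(o^4 - 4*o^3 + 2*o^2 + 4*o - 3) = o*(o - 1)*(o^3 - 3*o^2 - o + 3) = o*(o - 3)*(o - 1)*(o^2 - 1) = o*(o - 3)*(o - 1)*(o + 1)*(o - 1)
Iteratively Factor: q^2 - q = (q)*(q - 1)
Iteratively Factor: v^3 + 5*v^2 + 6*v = (v + 3)*(v^2 + 2*v) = v*(v + 3)*(v + 2)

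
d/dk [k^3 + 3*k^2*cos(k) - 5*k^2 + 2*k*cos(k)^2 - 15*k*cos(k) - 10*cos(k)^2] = -3*k^2*sin(k) + 3*k^2 + 15*k*sin(k) - 2*k*sin(2*k) + 6*k*cos(k) - 10*k + 10*sin(2*k) - 15*cos(k) + cos(2*k) + 1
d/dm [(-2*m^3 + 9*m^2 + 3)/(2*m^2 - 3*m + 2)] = (-4*m^4 + 12*m^3 - 39*m^2 + 24*m + 9)/(4*m^4 - 12*m^3 + 17*m^2 - 12*m + 4)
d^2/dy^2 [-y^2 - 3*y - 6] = -2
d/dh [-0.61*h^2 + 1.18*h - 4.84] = 1.18 - 1.22*h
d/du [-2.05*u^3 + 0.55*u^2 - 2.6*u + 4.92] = -6.15*u^2 + 1.1*u - 2.6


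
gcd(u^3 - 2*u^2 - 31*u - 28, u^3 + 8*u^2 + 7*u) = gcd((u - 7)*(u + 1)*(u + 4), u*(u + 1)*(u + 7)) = u + 1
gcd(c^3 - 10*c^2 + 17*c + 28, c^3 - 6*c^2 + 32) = c - 4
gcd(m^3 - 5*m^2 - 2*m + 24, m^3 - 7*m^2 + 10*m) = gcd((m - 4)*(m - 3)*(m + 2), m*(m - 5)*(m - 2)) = 1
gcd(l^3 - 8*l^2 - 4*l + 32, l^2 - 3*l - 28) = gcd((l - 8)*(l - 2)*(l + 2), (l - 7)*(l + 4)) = 1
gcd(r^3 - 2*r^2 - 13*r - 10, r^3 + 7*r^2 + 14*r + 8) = r^2 + 3*r + 2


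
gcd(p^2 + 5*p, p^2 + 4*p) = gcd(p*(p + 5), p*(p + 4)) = p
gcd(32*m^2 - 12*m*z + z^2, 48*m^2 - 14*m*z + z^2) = -8*m + z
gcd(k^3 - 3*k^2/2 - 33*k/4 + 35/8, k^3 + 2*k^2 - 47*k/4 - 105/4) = k^2 - k - 35/4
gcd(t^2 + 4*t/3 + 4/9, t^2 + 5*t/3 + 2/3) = t + 2/3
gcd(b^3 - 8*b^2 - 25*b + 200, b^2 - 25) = b^2 - 25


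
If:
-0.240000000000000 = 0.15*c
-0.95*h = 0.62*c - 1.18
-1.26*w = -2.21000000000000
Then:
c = -1.60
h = 2.29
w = 1.75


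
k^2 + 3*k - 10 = (k - 2)*(k + 5)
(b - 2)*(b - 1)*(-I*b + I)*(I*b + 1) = b^4 - 4*b^3 - I*b^3 + 5*b^2 + 4*I*b^2 - 2*b - 5*I*b + 2*I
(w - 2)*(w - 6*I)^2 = w^3 - 2*w^2 - 12*I*w^2 - 36*w + 24*I*w + 72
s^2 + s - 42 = (s - 6)*(s + 7)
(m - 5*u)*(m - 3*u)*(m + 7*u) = m^3 - m^2*u - 41*m*u^2 + 105*u^3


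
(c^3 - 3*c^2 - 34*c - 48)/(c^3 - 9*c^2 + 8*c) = (c^2 + 5*c + 6)/(c*(c - 1))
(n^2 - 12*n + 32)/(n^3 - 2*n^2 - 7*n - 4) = (n - 8)/(n^2 + 2*n + 1)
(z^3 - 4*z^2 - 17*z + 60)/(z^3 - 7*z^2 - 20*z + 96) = (z - 5)/(z - 8)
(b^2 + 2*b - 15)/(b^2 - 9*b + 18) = (b + 5)/(b - 6)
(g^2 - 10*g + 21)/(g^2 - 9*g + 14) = (g - 3)/(g - 2)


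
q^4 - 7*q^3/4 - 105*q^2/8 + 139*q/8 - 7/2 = (q - 4)*(q - 1)*(q - 1/4)*(q + 7/2)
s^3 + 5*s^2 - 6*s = s*(s - 1)*(s + 6)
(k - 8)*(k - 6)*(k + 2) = k^3 - 12*k^2 + 20*k + 96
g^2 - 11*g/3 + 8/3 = (g - 8/3)*(g - 1)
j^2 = j^2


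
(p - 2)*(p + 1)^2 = p^3 - 3*p - 2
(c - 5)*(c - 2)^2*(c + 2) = c^4 - 7*c^3 + 6*c^2 + 28*c - 40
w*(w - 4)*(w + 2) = w^3 - 2*w^2 - 8*w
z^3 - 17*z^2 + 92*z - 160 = (z - 8)*(z - 5)*(z - 4)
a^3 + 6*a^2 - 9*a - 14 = (a - 2)*(a + 1)*(a + 7)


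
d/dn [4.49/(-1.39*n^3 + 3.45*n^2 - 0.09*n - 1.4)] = (18.7233*n^2 - 30.981*n + 0.4041)/(1.39*n^3 - 3.45*n^2 + 0.09*n + 1.4)^2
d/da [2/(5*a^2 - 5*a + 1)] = 10*(1 - 2*a)/(5*a^2 - 5*a + 1)^2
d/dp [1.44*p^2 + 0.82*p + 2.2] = 2.88*p + 0.82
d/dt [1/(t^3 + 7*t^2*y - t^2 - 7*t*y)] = (-3*t^2 - 14*t*y + 2*t + 7*y)/(t^2*(t^2 + 7*t*y - t - 7*y)^2)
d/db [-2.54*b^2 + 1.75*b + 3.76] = 1.75 - 5.08*b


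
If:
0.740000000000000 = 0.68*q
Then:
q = 1.09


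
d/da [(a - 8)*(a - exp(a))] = a + (1 - exp(a))*(a - 8) - exp(a)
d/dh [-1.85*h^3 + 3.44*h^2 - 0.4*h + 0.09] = -5.55*h^2 + 6.88*h - 0.4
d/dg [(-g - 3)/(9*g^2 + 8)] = (-9*g^2 + 18*g*(g + 3) - 8)/(9*g^2 + 8)^2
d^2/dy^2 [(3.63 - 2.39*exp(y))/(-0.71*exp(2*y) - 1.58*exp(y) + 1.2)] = (1.204799*exp(4*y) - 10.000634*exp(3*y) + 0.00127799999999922*exp(2*y) - 16.901532*exp(y) - 3.44088)*exp(y)/(0.357911*exp(6*y) + 2.389434*exp(5*y) + 3.502572*exp(4*y) - 4.132648*exp(3*y) - 5.91984*exp(2*y) + 6.8256*exp(y) - 1.728)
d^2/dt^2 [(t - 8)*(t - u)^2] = 6*t - 4*u - 16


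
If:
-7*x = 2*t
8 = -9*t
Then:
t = -8/9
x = 16/63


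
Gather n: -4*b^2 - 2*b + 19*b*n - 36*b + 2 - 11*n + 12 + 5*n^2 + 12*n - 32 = -4*b^2 - 38*b + 5*n^2 + n*(19*b + 1) - 18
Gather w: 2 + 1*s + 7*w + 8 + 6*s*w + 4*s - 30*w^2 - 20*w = 5*s - 30*w^2 + w*(6*s - 13) + 10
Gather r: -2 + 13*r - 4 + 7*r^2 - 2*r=7*r^2 + 11*r - 6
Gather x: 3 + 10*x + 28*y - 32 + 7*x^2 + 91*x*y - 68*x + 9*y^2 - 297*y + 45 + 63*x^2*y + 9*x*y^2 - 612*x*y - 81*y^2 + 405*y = x^2*(63*y + 7) + x*(9*y^2 - 521*y - 58) - 72*y^2 + 136*y + 16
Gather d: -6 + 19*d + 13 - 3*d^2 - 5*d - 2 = -3*d^2 + 14*d + 5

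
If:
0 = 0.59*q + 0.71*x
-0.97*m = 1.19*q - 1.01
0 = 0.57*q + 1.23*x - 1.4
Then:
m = 4.84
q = -3.10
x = 2.57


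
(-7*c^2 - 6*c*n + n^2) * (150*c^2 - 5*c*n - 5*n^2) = -1050*c^4 - 865*c^3*n + 215*c^2*n^2 + 25*c*n^3 - 5*n^4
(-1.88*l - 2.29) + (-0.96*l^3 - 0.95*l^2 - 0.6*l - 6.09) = -0.96*l^3 - 0.95*l^2 - 2.48*l - 8.38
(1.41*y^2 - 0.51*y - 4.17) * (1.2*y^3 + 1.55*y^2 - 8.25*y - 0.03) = 1.692*y^5 + 1.5735*y^4 - 17.427*y^3 - 2.2983*y^2 + 34.4178*y + 0.1251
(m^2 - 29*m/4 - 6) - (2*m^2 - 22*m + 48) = -m^2 + 59*m/4 - 54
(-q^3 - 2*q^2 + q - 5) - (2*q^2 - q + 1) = -q^3 - 4*q^2 + 2*q - 6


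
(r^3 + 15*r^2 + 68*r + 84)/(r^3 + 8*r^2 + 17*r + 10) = (r^2 + 13*r + 42)/(r^2 + 6*r + 5)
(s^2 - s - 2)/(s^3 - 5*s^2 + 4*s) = (s^2 - s - 2)/(s*(s^2 - 5*s + 4))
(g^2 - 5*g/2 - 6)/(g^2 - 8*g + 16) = (g + 3/2)/(g - 4)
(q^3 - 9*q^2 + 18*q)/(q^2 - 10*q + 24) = q*(q - 3)/(q - 4)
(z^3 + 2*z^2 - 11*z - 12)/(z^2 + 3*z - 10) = (z^3 + 2*z^2 - 11*z - 12)/(z^2 + 3*z - 10)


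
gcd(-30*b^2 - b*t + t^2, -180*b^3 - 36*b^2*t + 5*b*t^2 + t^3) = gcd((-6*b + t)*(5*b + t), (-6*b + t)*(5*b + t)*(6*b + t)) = -30*b^2 - b*t + t^2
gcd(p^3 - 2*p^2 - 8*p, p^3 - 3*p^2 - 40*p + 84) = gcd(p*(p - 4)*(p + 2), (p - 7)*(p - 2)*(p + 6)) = 1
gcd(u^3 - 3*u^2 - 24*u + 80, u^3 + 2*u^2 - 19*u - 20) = u^2 + u - 20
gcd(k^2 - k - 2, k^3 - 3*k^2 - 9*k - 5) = k + 1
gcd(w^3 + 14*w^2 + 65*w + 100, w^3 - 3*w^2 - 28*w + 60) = w + 5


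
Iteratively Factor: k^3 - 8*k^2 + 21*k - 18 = (k - 3)*(k^2 - 5*k + 6) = (k - 3)*(k - 2)*(k - 3)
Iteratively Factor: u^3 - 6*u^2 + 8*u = (u - 4)*(u^2 - 2*u) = u*(u - 4)*(u - 2)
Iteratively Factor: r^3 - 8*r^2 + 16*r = (r - 4)*(r^2 - 4*r) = (r - 4)^2*(r)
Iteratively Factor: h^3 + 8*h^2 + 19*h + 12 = (h + 4)*(h^2 + 4*h + 3) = (h + 1)*(h + 4)*(h + 3)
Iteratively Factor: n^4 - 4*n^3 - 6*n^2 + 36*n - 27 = (n + 3)*(n^3 - 7*n^2 + 15*n - 9) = (n - 3)*(n + 3)*(n^2 - 4*n + 3) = (n - 3)*(n - 1)*(n + 3)*(n - 3)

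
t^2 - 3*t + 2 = (t - 2)*(t - 1)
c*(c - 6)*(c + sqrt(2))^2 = c^4 - 6*c^3 + 2*sqrt(2)*c^3 - 12*sqrt(2)*c^2 + 2*c^2 - 12*c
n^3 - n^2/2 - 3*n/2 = n*(n - 3/2)*(n + 1)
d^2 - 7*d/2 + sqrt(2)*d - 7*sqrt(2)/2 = (d - 7/2)*(d + sqrt(2))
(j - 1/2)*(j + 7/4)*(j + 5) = j^3 + 25*j^2/4 + 43*j/8 - 35/8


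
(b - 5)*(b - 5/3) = b^2 - 20*b/3 + 25/3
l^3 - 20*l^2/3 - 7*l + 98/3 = (l - 7)*(l - 2)*(l + 7/3)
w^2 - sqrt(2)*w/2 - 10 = (w - 5*sqrt(2)/2)*(w + 2*sqrt(2))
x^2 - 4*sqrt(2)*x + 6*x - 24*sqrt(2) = (x + 6)*(x - 4*sqrt(2))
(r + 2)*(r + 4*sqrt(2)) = r^2 + 2*r + 4*sqrt(2)*r + 8*sqrt(2)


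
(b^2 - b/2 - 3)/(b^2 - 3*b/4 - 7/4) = 2*(-2*b^2 + b + 6)/(-4*b^2 + 3*b + 7)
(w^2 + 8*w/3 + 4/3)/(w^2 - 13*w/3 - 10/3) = (w + 2)/(w - 5)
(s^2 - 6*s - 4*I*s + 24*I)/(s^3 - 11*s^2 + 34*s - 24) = (s - 4*I)/(s^2 - 5*s + 4)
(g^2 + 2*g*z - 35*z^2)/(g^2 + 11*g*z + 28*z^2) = (g - 5*z)/(g + 4*z)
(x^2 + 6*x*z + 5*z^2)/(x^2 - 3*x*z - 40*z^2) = (x + z)/(x - 8*z)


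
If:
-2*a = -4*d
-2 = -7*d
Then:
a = 4/7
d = 2/7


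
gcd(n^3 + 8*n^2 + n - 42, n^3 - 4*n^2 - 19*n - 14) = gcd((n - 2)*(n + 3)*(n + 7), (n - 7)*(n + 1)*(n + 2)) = 1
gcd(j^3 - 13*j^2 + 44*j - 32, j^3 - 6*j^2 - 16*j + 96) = j - 4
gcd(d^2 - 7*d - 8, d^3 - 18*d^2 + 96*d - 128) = d - 8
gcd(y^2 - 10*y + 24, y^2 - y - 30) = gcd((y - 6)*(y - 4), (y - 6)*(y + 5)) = y - 6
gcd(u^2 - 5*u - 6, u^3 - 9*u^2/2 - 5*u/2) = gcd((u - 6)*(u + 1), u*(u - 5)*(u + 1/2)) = 1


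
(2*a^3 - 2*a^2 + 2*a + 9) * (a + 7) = 2*a^4 + 12*a^3 - 12*a^2 + 23*a + 63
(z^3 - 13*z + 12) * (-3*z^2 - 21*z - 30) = -3*z^5 - 21*z^4 + 9*z^3 + 237*z^2 + 138*z - 360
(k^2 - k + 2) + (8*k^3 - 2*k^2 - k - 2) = 8*k^3 - k^2 - 2*k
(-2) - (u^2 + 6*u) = -u^2 - 6*u - 2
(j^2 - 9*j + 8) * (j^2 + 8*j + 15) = j^4 - j^3 - 49*j^2 - 71*j + 120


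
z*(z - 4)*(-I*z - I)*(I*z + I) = z^4 - 2*z^3 - 7*z^2 - 4*z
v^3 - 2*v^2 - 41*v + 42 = (v - 7)*(v - 1)*(v + 6)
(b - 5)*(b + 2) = b^2 - 3*b - 10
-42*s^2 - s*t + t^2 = (-7*s + t)*(6*s + t)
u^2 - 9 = (u - 3)*(u + 3)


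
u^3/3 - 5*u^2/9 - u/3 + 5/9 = (u/3 + 1/3)*(u - 5/3)*(u - 1)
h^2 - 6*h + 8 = (h - 4)*(h - 2)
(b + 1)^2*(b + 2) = b^3 + 4*b^2 + 5*b + 2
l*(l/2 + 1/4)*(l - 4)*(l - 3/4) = l^4/2 - 17*l^3/8 + 5*l^2/16 + 3*l/4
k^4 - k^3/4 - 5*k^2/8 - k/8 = k*(k - 1)*(k + 1/4)*(k + 1/2)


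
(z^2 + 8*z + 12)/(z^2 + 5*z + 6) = (z + 6)/(z + 3)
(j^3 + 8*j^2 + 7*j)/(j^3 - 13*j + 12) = j*(j^2 + 8*j + 7)/(j^3 - 13*j + 12)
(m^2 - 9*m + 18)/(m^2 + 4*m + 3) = (m^2 - 9*m + 18)/(m^2 + 4*m + 3)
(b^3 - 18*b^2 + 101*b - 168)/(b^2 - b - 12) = (-b^3 + 18*b^2 - 101*b + 168)/(-b^2 + b + 12)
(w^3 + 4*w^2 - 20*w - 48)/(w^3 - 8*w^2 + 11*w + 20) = (w^2 + 8*w + 12)/(w^2 - 4*w - 5)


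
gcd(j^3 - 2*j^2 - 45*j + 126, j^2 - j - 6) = j - 3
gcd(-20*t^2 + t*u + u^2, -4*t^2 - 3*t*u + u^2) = 4*t - u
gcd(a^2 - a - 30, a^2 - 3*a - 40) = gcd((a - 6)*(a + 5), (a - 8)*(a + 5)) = a + 5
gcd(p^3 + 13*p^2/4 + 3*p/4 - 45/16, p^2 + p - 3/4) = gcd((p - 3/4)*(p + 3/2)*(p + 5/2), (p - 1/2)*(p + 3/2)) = p + 3/2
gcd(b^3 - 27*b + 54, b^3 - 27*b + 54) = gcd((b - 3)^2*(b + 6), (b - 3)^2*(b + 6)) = b^3 - 27*b + 54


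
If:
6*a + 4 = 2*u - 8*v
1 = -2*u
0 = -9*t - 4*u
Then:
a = -4*v/3 - 5/6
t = 2/9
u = -1/2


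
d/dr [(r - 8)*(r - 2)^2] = 3*(r - 6)*(r - 2)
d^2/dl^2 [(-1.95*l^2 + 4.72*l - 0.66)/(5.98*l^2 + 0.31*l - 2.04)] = (344.807996*l^3 - 284.341824*l^2 + 338.140296*l - 26.49018)/(213.847192*l^6 + 33.257172*l^5 - 217.129614*l^4 - 22.660721*l^3 + 74.070972*l^2 + 3.870288*l - 8.489664)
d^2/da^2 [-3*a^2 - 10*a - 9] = -6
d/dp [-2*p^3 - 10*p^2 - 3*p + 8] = -6*p^2 - 20*p - 3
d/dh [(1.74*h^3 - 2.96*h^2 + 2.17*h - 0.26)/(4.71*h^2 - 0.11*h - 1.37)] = (8.1954*h^4 - 0.3828*h^3 - 17.0465*h^2 + 10.5596*h - 3.0015)/(22.1841*h^4 - 1.0362*h^3 - 12.8933*h^2 + 0.3014*h + 1.8769)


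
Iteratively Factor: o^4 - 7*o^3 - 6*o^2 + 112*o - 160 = (o - 4)*(o^3 - 3*o^2 - 18*o + 40) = (o - 4)*(o - 2)*(o^2 - o - 20) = (o - 4)*(o - 2)*(o + 4)*(o - 5)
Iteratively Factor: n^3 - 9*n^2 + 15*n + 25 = (n + 1)*(n^2 - 10*n + 25) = (n - 5)*(n + 1)*(n - 5)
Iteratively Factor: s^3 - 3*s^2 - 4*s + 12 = (s - 2)*(s^2 - s - 6) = (s - 3)*(s - 2)*(s + 2)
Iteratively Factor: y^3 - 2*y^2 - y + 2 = (y - 1)*(y^2 - y - 2) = (y - 2)*(y - 1)*(y + 1)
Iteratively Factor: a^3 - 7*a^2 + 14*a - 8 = (a - 4)*(a^2 - 3*a + 2) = (a - 4)*(a - 1)*(a - 2)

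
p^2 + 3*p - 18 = (p - 3)*(p + 6)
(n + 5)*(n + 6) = n^2 + 11*n + 30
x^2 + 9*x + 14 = (x + 2)*(x + 7)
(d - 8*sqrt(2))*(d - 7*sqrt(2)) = d^2 - 15*sqrt(2)*d + 112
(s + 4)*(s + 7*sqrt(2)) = s^2 + 4*s + 7*sqrt(2)*s + 28*sqrt(2)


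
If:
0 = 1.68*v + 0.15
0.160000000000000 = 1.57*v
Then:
No Solution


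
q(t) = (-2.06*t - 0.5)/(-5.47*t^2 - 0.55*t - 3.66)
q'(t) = (-2.06*t - 0.5)*(10.94*t + 0.55)/(-5.47*t^2 - 0.55*t - 3.66)^2 - 2.06/(-5.47*t^2 - 0.55*t - 3.66) = (-11.2682*t^2 - 5.47*t + 7.2646)/(29.9209*t^4 + 6.017*t^3 + 40.3429*t^2 + 4.026*t + 13.3956)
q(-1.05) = -0.18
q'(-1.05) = 0.01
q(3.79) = 0.10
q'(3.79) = -0.02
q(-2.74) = -0.12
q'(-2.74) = -0.03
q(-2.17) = -0.14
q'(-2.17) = -0.04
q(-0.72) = -0.16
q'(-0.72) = 0.14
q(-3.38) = -0.10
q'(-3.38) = -0.02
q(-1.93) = -0.15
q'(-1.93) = -0.05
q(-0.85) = -0.18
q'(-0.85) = 0.07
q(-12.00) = -0.03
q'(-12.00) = -0.00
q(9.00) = 0.04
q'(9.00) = -0.00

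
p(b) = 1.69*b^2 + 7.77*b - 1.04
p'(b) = 3.38*b + 7.77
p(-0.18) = -2.38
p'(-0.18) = 7.16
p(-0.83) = -6.32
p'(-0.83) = 4.96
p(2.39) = 27.18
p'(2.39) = 15.85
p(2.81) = 34.14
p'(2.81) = 17.27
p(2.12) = 23.03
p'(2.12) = 14.94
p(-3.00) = -9.14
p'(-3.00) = -2.37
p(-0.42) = -4.01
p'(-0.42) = 6.35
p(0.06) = -0.57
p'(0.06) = 7.97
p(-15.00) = 262.66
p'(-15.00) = -42.93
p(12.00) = 335.56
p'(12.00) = 48.33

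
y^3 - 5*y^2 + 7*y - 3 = (y - 3)*(y - 1)^2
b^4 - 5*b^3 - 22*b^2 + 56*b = b*(b - 7)*(b - 2)*(b + 4)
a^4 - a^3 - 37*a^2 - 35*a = a*(a - 7)*(a + 1)*(a + 5)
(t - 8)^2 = t^2 - 16*t + 64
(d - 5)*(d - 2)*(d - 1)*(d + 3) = d^4 - 5*d^3 - 7*d^2 + 41*d - 30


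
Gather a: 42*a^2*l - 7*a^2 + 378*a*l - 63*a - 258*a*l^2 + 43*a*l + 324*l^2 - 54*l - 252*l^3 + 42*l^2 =a^2*(42*l - 7) + a*(-258*l^2 + 421*l - 63) - 252*l^3 + 366*l^2 - 54*l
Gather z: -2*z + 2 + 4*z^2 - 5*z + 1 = 4*z^2 - 7*z + 3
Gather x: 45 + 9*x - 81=9*x - 36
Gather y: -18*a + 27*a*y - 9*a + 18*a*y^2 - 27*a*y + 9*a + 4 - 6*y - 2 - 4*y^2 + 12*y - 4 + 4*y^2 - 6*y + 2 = 18*a*y^2 - 18*a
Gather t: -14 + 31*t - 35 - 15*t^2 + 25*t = -15*t^2 + 56*t - 49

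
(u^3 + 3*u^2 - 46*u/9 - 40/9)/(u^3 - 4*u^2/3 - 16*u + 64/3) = (9*u^2 - 9*u - 10)/(3*(3*u^2 - 16*u + 16))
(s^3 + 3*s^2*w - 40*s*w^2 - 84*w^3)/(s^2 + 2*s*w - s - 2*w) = (s^2 + s*w - 42*w^2)/(s - 1)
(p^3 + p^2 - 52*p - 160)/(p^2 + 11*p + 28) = (p^2 - 3*p - 40)/(p + 7)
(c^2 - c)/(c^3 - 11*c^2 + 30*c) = (c - 1)/(c^2 - 11*c + 30)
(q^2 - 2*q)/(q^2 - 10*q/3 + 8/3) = 3*q/(3*q - 4)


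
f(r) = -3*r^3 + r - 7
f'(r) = 1 - 9*r^2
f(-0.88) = -5.84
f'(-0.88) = -5.97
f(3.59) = -142.21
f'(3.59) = -114.99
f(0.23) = -6.81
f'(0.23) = 0.52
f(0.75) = -7.52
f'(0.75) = -4.06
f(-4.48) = 258.27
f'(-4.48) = -179.63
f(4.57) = -288.76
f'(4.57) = -186.96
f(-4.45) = 252.91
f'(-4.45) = -177.22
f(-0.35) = -7.22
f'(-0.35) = -0.10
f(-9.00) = 2171.00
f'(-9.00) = -728.00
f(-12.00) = 5165.00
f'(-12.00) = -1295.00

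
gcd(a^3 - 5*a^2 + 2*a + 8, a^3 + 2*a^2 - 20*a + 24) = a - 2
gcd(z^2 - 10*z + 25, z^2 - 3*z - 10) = z - 5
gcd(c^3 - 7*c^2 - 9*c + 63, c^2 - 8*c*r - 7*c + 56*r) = c - 7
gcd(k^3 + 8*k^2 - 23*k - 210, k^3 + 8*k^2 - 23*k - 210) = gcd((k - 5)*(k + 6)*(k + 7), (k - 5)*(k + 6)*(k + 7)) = k^3 + 8*k^2 - 23*k - 210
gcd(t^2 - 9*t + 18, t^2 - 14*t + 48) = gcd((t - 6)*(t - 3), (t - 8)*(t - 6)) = t - 6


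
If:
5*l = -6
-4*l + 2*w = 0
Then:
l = -6/5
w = -12/5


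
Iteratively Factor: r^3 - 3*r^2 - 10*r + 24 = (r - 4)*(r^2 + r - 6) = (r - 4)*(r - 2)*(r + 3)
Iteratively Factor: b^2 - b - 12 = (b + 3)*(b - 4)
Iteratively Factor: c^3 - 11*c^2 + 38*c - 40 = (c - 4)*(c^2 - 7*c + 10) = (c - 5)*(c - 4)*(c - 2)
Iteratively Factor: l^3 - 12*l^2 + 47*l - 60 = (l - 3)*(l^2 - 9*l + 20) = (l - 4)*(l - 3)*(l - 5)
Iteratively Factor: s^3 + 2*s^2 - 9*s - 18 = (s + 2)*(s^2 - 9) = (s - 3)*(s + 2)*(s + 3)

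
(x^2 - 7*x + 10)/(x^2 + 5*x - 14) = (x - 5)/(x + 7)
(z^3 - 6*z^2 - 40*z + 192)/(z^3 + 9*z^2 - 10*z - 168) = (z - 8)/(z + 7)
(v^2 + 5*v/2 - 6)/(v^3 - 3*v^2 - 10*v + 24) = (v^2 + 5*v/2 - 6)/(v^3 - 3*v^2 - 10*v + 24)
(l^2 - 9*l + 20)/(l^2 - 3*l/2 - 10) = 2*(l - 5)/(2*l + 5)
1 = 1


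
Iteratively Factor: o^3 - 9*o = (o)*(o^2 - 9) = o*(o + 3)*(o - 3)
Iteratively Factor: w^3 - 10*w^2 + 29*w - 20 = (w - 4)*(w^2 - 6*w + 5) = (w - 4)*(w - 1)*(w - 5)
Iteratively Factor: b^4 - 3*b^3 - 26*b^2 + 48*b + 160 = (b - 5)*(b^3 + 2*b^2 - 16*b - 32) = (b - 5)*(b + 4)*(b^2 - 2*b - 8) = (b - 5)*(b + 2)*(b + 4)*(b - 4)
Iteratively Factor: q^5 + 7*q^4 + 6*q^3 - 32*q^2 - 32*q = (q + 1)*(q^4 + 6*q^3 - 32*q) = (q - 2)*(q + 1)*(q^3 + 8*q^2 + 16*q) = (q - 2)*(q + 1)*(q + 4)*(q^2 + 4*q) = q*(q - 2)*(q + 1)*(q + 4)*(q + 4)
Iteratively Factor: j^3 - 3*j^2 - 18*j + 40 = (j - 2)*(j^2 - j - 20) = (j - 2)*(j + 4)*(j - 5)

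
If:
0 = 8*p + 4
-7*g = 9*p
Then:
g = 9/14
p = -1/2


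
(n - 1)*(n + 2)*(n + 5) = n^3 + 6*n^2 + 3*n - 10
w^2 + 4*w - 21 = (w - 3)*(w + 7)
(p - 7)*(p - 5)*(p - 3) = p^3 - 15*p^2 + 71*p - 105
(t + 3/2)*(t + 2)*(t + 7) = t^3 + 21*t^2/2 + 55*t/2 + 21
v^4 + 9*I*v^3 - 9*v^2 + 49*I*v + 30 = (v - I)^2*(v + 5*I)*(v + 6*I)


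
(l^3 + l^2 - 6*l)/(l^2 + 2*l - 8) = l*(l + 3)/(l + 4)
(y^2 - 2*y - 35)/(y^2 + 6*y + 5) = (y - 7)/(y + 1)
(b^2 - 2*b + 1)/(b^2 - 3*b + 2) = (b - 1)/(b - 2)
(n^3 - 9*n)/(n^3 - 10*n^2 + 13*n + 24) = n*(n + 3)/(n^2 - 7*n - 8)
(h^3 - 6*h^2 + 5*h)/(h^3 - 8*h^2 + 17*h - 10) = h/(h - 2)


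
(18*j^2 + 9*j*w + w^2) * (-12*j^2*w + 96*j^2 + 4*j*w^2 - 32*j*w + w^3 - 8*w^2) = -216*j^4*w + 1728*j^4 - 36*j^3*w^2 + 288*j^3*w + 42*j^2*w^3 - 336*j^2*w^2 + 13*j*w^4 - 104*j*w^3 + w^5 - 8*w^4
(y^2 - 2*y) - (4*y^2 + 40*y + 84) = -3*y^2 - 42*y - 84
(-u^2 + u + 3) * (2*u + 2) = -2*u^3 + 8*u + 6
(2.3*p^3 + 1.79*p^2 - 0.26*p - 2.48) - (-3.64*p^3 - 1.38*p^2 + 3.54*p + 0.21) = 5.94*p^3 + 3.17*p^2 - 3.8*p - 2.69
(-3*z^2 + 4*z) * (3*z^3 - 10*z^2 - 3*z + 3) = -9*z^5 + 42*z^4 - 31*z^3 - 21*z^2 + 12*z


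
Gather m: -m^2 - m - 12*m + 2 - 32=-m^2 - 13*m - 30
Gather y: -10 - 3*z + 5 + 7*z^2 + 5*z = 7*z^2 + 2*z - 5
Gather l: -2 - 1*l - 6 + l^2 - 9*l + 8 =l^2 - 10*l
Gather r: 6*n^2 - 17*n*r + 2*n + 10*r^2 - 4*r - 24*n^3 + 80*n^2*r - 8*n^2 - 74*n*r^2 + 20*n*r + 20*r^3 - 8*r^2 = -24*n^3 - 2*n^2 + 2*n + 20*r^3 + r^2*(2 - 74*n) + r*(80*n^2 + 3*n - 4)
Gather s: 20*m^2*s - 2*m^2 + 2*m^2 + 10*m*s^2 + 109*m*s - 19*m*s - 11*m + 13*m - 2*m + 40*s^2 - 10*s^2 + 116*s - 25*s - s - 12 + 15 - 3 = s^2*(10*m + 30) + s*(20*m^2 + 90*m + 90)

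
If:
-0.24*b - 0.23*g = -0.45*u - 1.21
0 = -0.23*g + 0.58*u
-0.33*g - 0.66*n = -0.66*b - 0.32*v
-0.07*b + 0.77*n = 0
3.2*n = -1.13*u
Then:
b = 5.86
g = -3.80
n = 0.53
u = -1.51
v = -14.91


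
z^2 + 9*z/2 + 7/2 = (z + 1)*(z + 7/2)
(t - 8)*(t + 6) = t^2 - 2*t - 48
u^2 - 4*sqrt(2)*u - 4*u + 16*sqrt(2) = (u - 4)*(u - 4*sqrt(2))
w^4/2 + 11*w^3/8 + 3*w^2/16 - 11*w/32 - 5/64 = (w/2 + 1/4)*(w - 1/2)*(w + 1/4)*(w + 5/2)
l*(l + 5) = l^2 + 5*l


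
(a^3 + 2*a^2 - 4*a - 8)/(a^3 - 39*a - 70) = (a^2 - 4)/(a^2 - 2*a - 35)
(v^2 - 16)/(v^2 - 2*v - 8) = (v + 4)/(v + 2)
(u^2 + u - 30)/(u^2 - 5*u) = (u + 6)/u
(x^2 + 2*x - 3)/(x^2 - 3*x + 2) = (x + 3)/(x - 2)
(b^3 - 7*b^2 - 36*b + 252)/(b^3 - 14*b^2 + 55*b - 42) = (b + 6)/(b - 1)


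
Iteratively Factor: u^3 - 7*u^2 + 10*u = (u - 2)*(u^2 - 5*u) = u*(u - 2)*(u - 5)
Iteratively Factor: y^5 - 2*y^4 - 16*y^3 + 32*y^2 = (y)*(y^4 - 2*y^3 - 16*y^2 + 32*y) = y*(y - 4)*(y^3 + 2*y^2 - 8*y) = y*(y - 4)*(y - 2)*(y^2 + 4*y) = y*(y - 4)*(y - 2)*(y + 4)*(y)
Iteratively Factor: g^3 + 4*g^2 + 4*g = (g)*(g^2 + 4*g + 4) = g*(g + 2)*(g + 2)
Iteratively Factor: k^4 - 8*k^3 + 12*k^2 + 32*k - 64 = (k - 4)*(k^3 - 4*k^2 - 4*k + 16) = (k - 4)*(k + 2)*(k^2 - 6*k + 8) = (k - 4)^2*(k + 2)*(k - 2)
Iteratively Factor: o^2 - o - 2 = (o + 1)*(o - 2)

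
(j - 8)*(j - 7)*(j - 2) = j^3 - 17*j^2 + 86*j - 112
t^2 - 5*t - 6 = (t - 6)*(t + 1)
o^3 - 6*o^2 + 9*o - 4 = (o - 4)*(o - 1)^2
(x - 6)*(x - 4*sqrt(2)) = x^2 - 6*x - 4*sqrt(2)*x + 24*sqrt(2)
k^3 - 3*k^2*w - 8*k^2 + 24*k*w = k*(k - 8)*(k - 3*w)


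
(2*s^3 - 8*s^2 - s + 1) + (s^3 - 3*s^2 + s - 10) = 3*s^3 - 11*s^2 - 9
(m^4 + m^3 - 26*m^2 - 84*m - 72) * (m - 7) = m^5 - 6*m^4 - 33*m^3 + 98*m^2 + 516*m + 504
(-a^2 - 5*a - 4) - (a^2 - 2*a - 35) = -2*a^2 - 3*a + 31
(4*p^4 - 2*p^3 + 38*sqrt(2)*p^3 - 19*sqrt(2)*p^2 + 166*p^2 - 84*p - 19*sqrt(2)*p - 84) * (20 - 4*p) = -16*p^5 - 152*sqrt(2)*p^4 + 88*p^4 - 704*p^3 + 836*sqrt(2)*p^3 - 304*sqrt(2)*p^2 + 3656*p^2 - 1344*p - 380*sqrt(2)*p - 1680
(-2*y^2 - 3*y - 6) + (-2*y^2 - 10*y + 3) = -4*y^2 - 13*y - 3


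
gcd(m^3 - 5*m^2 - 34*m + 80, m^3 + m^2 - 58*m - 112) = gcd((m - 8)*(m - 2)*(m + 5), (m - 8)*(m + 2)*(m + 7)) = m - 8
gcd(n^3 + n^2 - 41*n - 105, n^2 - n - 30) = n + 5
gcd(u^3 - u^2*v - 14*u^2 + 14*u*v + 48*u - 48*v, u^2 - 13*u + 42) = u - 6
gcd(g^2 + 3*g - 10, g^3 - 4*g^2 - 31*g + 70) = g^2 + 3*g - 10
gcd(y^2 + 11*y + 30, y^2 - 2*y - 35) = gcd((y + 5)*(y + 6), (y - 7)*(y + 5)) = y + 5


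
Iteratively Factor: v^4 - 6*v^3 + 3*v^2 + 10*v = (v - 2)*(v^3 - 4*v^2 - 5*v) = (v - 5)*(v - 2)*(v^2 + v) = (v - 5)*(v - 2)*(v + 1)*(v)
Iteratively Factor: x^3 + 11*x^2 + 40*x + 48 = (x + 4)*(x^2 + 7*x + 12) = (x + 4)^2*(x + 3)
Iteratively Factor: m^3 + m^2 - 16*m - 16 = (m - 4)*(m^2 + 5*m + 4) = (m - 4)*(m + 1)*(m + 4)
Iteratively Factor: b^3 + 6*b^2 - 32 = (b + 4)*(b^2 + 2*b - 8) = (b - 2)*(b + 4)*(b + 4)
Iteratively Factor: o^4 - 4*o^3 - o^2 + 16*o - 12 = (o - 2)*(o^3 - 2*o^2 - 5*o + 6) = (o - 2)*(o + 2)*(o^2 - 4*o + 3) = (o - 3)*(o - 2)*(o + 2)*(o - 1)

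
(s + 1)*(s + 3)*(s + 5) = s^3 + 9*s^2 + 23*s + 15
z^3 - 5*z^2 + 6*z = z*(z - 3)*(z - 2)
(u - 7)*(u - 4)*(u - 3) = u^3 - 14*u^2 + 61*u - 84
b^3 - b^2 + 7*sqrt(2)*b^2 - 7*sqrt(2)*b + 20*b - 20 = (b - 1)*(b + 2*sqrt(2))*(b + 5*sqrt(2))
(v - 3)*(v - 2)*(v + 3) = v^3 - 2*v^2 - 9*v + 18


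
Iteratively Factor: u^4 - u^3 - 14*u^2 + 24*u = (u + 4)*(u^3 - 5*u^2 + 6*u) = u*(u + 4)*(u^2 - 5*u + 6) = u*(u - 2)*(u + 4)*(u - 3)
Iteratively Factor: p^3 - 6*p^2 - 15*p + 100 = (p - 5)*(p^2 - p - 20) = (p - 5)*(p + 4)*(p - 5)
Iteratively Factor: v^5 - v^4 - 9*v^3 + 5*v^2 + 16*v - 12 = (v - 3)*(v^4 + 2*v^3 - 3*v^2 - 4*v + 4) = (v - 3)*(v + 2)*(v^3 - 3*v + 2) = (v - 3)*(v + 2)^2*(v^2 - 2*v + 1) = (v - 3)*(v - 1)*(v + 2)^2*(v - 1)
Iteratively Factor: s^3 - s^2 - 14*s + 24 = (s + 4)*(s^2 - 5*s + 6) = (s - 3)*(s + 4)*(s - 2)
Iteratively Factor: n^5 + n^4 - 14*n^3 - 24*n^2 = (n - 4)*(n^4 + 5*n^3 + 6*n^2) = n*(n - 4)*(n^3 + 5*n^2 + 6*n) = n*(n - 4)*(n + 2)*(n^2 + 3*n) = n^2*(n - 4)*(n + 2)*(n + 3)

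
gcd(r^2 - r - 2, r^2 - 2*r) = r - 2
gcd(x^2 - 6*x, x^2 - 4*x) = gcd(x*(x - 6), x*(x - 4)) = x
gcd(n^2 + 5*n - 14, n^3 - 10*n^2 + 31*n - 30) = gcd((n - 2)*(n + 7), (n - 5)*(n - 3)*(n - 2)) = n - 2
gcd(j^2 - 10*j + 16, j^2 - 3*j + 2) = j - 2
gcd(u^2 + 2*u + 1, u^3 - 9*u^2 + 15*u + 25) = u + 1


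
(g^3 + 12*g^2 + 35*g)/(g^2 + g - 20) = g*(g + 7)/(g - 4)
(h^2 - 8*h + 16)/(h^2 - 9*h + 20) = (h - 4)/(h - 5)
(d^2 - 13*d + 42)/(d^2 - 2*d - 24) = (d - 7)/(d + 4)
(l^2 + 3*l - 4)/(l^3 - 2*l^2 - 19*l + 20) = 1/(l - 5)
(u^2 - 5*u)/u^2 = (u - 5)/u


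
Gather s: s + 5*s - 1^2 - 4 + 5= 6*s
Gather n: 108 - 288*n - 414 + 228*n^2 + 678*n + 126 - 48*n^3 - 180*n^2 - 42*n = -48*n^3 + 48*n^2 + 348*n - 180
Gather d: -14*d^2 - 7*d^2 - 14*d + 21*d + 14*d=-21*d^2 + 21*d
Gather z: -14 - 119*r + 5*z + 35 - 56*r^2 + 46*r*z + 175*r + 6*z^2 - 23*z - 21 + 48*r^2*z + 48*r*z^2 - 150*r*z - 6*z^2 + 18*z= -56*r^2 + 48*r*z^2 + 56*r + z*(48*r^2 - 104*r)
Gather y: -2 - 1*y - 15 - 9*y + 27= 10 - 10*y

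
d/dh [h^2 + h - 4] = 2*h + 1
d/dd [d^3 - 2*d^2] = d*(3*d - 4)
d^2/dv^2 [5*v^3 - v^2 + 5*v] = 30*v - 2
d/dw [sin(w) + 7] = cos(w)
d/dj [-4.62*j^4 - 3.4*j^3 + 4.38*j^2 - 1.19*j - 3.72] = -18.48*j^3 - 10.2*j^2 + 8.76*j - 1.19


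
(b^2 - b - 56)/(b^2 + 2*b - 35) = (b - 8)/(b - 5)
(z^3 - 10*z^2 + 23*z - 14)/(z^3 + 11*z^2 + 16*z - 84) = (z^2 - 8*z + 7)/(z^2 + 13*z + 42)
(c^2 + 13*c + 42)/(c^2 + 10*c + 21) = (c + 6)/(c + 3)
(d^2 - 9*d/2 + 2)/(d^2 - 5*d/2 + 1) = (d - 4)/(d - 2)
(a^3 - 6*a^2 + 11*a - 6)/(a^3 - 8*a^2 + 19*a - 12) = (a - 2)/(a - 4)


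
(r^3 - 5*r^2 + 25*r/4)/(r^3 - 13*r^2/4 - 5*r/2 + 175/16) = 4*r/(4*r + 7)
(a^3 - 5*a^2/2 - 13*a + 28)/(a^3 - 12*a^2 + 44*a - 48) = (a + 7/2)/(a - 6)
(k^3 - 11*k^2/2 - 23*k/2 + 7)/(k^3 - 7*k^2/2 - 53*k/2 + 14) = (k + 2)/(k + 4)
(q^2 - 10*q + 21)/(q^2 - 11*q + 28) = (q - 3)/(q - 4)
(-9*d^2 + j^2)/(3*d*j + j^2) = (-3*d + j)/j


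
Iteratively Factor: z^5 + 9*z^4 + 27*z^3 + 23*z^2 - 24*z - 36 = (z + 2)*(z^4 + 7*z^3 + 13*z^2 - 3*z - 18) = (z + 2)*(z + 3)*(z^3 + 4*z^2 + z - 6) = (z + 2)^2*(z + 3)*(z^2 + 2*z - 3) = (z + 2)^2*(z + 3)^2*(z - 1)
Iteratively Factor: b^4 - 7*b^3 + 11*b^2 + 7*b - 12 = (b + 1)*(b^3 - 8*b^2 + 19*b - 12) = (b - 1)*(b + 1)*(b^2 - 7*b + 12) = (b - 3)*(b - 1)*(b + 1)*(b - 4)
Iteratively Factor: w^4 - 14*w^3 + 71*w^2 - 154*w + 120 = (w - 2)*(w^3 - 12*w^2 + 47*w - 60) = (w - 5)*(w - 2)*(w^2 - 7*w + 12) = (w - 5)*(w - 3)*(w - 2)*(w - 4)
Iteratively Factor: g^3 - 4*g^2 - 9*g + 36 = (g - 3)*(g^2 - g - 12) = (g - 3)*(g + 3)*(g - 4)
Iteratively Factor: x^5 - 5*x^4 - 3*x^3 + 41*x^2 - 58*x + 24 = (x - 1)*(x^4 - 4*x^3 - 7*x^2 + 34*x - 24) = (x - 4)*(x - 1)*(x^3 - 7*x + 6) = (x - 4)*(x - 2)*(x - 1)*(x^2 + 2*x - 3) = (x - 4)*(x - 2)*(x - 1)*(x + 3)*(x - 1)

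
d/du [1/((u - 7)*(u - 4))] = (11 - 2*u)/(u^4 - 22*u^3 + 177*u^2 - 616*u + 784)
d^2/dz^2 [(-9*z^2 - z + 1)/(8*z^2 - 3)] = 2*(-64*z^3 - 456*z^2 - 72*z - 57)/(512*z^6 - 576*z^4 + 216*z^2 - 27)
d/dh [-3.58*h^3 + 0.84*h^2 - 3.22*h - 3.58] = -10.74*h^2 + 1.68*h - 3.22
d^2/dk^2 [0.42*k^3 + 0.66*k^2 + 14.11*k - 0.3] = 2.52*k + 1.32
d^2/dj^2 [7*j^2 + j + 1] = 14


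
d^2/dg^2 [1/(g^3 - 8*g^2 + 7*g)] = 2*(g*(8 - 3*g)*(g^2 - 8*g + 7) + (3*g^2 - 16*g + 7)^2)/(g^3*(g^2 - 8*g + 7)^3)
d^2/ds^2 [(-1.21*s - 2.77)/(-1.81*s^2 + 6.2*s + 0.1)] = ((4.9766 - 13.1406*s)*(-1.81*s^2 + 6.2*s + 0.1) - (1.21*s + 2.77)*(3.62*s - 6.2)*(7.24*s - 12.4))/(-1.81*s^2 + 6.2*s + 0.1)^3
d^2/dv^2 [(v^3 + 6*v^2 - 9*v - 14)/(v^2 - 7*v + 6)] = 8*(19*v^3 - 69*v^2 + 141*v - 191)/(v^6 - 21*v^5 + 165*v^4 - 595*v^3 + 990*v^2 - 756*v + 216)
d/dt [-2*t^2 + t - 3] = 1 - 4*t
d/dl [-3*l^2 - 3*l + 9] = -6*l - 3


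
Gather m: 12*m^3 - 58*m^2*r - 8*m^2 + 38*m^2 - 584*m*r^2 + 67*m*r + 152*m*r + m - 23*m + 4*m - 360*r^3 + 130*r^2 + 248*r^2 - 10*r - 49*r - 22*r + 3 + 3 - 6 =12*m^3 + m^2*(30 - 58*r) + m*(-584*r^2 + 219*r - 18) - 360*r^3 + 378*r^2 - 81*r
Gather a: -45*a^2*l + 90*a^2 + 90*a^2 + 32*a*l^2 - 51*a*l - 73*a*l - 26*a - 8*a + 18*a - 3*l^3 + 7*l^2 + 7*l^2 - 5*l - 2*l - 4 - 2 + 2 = a^2*(180 - 45*l) + a*(32*l^2 - 124*l - 16) - 3*l^3 + 14*l^2 - 7*l - 4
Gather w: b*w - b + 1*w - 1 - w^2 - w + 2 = b*w - b - w^2 + 1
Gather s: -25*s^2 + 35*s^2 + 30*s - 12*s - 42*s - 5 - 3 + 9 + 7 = 10*s^2 - 24*s + 8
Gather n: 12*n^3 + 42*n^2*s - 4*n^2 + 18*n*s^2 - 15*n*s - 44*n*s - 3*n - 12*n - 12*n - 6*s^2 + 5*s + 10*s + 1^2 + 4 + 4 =12*n^3 + n^2*(42*s - 4) + n*(18*s^2 - 59*s - 27) - 6*s^2 + 15*s + 9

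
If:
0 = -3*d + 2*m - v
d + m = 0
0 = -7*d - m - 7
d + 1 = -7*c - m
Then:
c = -1/7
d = -7/6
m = 7/6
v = 35/6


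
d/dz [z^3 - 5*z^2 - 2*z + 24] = 3*z^2 - 10*z - 2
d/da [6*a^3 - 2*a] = 18*a^2 - 2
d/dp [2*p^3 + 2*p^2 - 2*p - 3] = 6*p^2 + 4*p - 2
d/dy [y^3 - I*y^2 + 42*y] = 3*y^2 - 2*I*y + 42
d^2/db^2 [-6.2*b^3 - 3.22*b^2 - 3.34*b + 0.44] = -37.2*b - 6.44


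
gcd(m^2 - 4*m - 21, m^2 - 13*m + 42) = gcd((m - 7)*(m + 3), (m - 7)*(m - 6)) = m - 7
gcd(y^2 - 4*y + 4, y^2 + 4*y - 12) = y - 2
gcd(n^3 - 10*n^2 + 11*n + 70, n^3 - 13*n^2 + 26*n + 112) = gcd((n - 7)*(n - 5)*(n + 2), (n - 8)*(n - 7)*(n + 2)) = n^2 - 5*n - 14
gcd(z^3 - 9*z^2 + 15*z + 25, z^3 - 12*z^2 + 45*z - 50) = z^2 - 10*z + 25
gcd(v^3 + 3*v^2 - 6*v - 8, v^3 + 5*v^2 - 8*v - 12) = v^2 - v - 2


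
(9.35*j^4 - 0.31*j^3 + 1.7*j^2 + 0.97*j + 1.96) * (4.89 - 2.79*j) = -26.0865*j^5 + 46.5864*j^4 - 6.2589*j^3 + 5.6067*j^2 - 0.7251*j + 9.5844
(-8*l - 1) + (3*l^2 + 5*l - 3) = 3*l^2 - 3*l - 4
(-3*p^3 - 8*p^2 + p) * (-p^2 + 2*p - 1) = 3*p^5 + 2*p^4 - 14*p^3 + 10*p^2 - p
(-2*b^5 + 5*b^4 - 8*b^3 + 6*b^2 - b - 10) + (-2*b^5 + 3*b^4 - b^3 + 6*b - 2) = -4*b^5 + 8*b^4 - 9*b^3 + 6*b^2 + 5*b - 12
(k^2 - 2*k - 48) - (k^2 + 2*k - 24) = -4*k - 24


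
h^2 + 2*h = h*(h + 2)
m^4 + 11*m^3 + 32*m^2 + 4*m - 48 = (m - 1)*(m + 2)*(m + 4)*(m + 6)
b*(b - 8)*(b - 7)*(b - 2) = b^4 - 17*b^3 + 86*b^2 - 112*b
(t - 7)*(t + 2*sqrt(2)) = t^2 - 7*t + 2*sqrt(2)*t - 14*sqrt(2)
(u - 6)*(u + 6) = u^2 - 36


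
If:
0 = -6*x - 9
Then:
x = -3/2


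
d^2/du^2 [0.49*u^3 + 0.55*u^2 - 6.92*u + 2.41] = 2.94*u + 1.1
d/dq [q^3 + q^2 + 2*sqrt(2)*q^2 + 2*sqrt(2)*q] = 3*q^2 + 2*q + 4*sqrt(2)*q + 2*sqrt(2)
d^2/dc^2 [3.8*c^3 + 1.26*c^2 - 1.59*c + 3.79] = 22.8*c + 2.52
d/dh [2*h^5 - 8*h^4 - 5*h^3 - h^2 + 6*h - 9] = 10*h^4 - 32*h^3 - 15*h^2 - 2*h + 6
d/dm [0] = 0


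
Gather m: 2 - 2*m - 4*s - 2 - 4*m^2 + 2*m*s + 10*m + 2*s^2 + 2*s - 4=-4*m^2 + m*(2*s + 8) + 2*s^2 - 2*s - 4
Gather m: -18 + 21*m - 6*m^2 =-6*m^2 + 21*m - 18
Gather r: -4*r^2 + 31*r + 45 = -4*r^2 + 31*r + 45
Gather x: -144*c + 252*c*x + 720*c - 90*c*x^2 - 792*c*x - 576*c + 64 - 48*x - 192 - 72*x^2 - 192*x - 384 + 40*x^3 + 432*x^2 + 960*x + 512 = 40*x^3 + x^2*(360 - 90*c) + x*(720 - 540*c)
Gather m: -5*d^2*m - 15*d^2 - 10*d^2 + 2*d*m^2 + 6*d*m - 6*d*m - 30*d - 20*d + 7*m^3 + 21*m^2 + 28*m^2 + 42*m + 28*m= -25*d^2 - 50*d + 7*m^3 + m^2*(2*d + 49) + m*(70 - 5*d^2)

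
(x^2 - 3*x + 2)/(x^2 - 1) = (x - 2)/(x + 1)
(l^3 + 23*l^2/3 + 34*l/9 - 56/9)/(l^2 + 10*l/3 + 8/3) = (3*l^2 + 19*l - 14)/(3*(l + 2))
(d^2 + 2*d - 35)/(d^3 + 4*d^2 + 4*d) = (d^2 + 2*d - 35)/(d*(d^2 + 4*d + 4))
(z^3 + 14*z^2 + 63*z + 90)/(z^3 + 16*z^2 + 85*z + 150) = (z + 3)/(z + 5)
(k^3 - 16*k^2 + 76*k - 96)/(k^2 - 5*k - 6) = (k^2 - 10*k + 16)/(k + 1)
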